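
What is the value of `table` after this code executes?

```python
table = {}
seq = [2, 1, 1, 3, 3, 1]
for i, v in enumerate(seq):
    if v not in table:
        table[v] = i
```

Let's trace through this code step by step.

Initialize: table = {}
Initialize: seq = [2, 1, 1, 3, 3, 1]
Entering loop: for i, v in enumerate(seq):

After execution: table = {2: 0, 1: 1, 3: 3}
{2: 0, 1: 1, 3: 3}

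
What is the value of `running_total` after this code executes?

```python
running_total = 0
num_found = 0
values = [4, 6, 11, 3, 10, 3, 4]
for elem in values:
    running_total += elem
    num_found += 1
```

Let's trace through this code step by step.

Initialize: running_total = 0
Initialize: num_found = 0
Initialize: values = [4, 6, 11, 3, 10, 3, 4]
Entering loop: for elem in values:

After execution: running_total = 41
41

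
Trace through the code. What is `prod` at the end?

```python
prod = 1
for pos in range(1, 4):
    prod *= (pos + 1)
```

Let's trace through this code step by step.

Initialize: prod = 1
Entering loop: for pos in range(1, 4):

After execution: prod = 24
24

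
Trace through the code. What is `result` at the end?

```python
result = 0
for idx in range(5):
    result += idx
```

Let's trace through this code step by step.

Initialize: result = 0
Entering loop: for idx in range(5):

After execution: result = 10
10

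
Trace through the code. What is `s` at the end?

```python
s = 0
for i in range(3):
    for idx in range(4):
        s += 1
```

Let's trace through this code step by step.

Initialize: s = 0
Entering loop: for i in range(3):

After execution: s = 12
12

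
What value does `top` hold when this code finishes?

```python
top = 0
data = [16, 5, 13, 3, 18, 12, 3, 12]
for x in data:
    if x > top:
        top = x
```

Let's trace through this code step by step.

Initialize: top = 0
Initialize: data = [16, 5, 13, 3, 18, 12, 3, 12]
Entering loop: for x in data:

After execution: top = 18
18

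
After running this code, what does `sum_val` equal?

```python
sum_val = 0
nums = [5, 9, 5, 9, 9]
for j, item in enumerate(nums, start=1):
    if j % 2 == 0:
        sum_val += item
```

Let's trace through this code step by step.

Initialize: sum_val = 0
Initialize: nums = [5, 9, 5, 9, 9]
Entering loop: for j, item in enumerate(nums, start=1):

After execution: sum_val = 18
18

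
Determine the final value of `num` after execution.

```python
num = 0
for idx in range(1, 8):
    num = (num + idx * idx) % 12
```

Let's trace through this code step by step.

Initialize: num = 0
Entering loop: for idx in range(1, 8):

After execution: num = 8
8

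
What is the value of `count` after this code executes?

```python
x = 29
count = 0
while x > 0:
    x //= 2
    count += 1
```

Let's trace through this code step by step.

Initialize: x = 29
Initialize: count = 0
Entering loop: while x > 0:

After execution: count = 5
5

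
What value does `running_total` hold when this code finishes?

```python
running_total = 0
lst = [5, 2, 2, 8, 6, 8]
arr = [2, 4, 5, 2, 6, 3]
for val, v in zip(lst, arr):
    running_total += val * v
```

Let's trace through this code step by step.

Initialize: running_total = 0
Initialize: lst = [5, 2, 2, 8, 6, 8]
Initialize: arr = [2, 4, 5, 2, 6, 3]
Entering loop: for val, v in zip(lst, arr):

After execution: running_total = 104
104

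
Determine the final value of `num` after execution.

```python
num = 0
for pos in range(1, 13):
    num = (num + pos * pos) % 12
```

Let's trace through this code step by step.

Initialize: num = 0
Entering loop: for pos in range(1, 13):

After execution: num = 2
2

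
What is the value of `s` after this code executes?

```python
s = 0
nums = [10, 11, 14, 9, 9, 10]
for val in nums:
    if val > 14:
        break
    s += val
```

Let's trace through this code step by step.

Initialize: s = 0
Initialize: nums = [10, 11, 14, 9, 9, 10]
Entering loop: for val in nums:

After execution: s = 63
63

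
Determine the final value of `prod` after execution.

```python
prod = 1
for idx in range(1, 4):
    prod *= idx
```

Let's trace through this code step by step.

Initialize: prod = 1
Entering loop: for idx in range(1, 4):

After execution: prod = 6
6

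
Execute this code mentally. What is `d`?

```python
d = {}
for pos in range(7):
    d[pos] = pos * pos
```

Let's trace through this code step by step.

Initialize: d = {}
Entering loop: for pos in range(7):

After execution: d = {0: 0, 1: 1, 2: 4, 3: 9, 4: 16, 5: 25, 6: 36}
{0: 0, 1: 1, 2: 4, 3: 9, 4: 16, 5: 25, 6: 36}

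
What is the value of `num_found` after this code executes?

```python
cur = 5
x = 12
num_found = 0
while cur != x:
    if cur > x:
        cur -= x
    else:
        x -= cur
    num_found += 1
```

Let's trace through this code step by step.

Initialize: cur = 5
Initialize: x = 12
Initialize: num_found = 0
Entering loop: while cur != x:

After execution: num_found = 5
5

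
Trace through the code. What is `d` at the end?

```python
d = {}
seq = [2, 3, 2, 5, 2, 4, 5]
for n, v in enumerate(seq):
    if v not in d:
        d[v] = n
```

Let's trace through this code step by step.

Initialize: d = {}
Initialize: seq = [2, 3, 2, 5, 2, 4, 5]
Entering loop: for n, v in enumerate(seq):

After execution: d = {2: 0, 3: 1, 5: 3, 4: 5}
{2: 0, 3: 1, 5: 3, 4: 5}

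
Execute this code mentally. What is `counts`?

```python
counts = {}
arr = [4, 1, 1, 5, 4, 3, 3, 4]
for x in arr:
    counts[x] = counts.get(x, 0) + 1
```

Let's trace through this code step by step.

Initialize: counts = {}
Initialize: arr = [4, 1, 1, 5, 4, 3, 3, 4]
Entering loop: for x in arr:

After execution: counts = {4: 3, 1: 2, 5: 1, 3: 2}
{4: 3, 1: 2, 5: 1, 3: 2}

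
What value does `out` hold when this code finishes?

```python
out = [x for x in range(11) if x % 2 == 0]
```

Let's trace through this code step by step.

Initialize: out = [x for x in range(11) if x % 2 == 0]

After execution: out = [0, 2, 4, 6, 8, 10]
[0, 2, 4, 6, 8, 10]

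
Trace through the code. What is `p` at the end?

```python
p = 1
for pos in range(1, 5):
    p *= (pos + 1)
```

Let's trace through this code step by step.

Initialize: p = 1
Entering loop: for pos in range(1, 5):

After execution: p = 120
120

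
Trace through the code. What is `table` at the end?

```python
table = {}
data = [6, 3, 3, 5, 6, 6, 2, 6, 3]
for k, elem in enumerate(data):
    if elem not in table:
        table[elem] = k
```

Let's trace through this code step by step.

Initialize: table = {}
Initialize: data = [6, 3, 3, 5, 6, 6, 2, 6, 3]
Entering loop: for k, elem in enumerate(data):

After execution: table = {6: 0, 3: 1, 5: 3, 2: 6}
{6: 0, 3: 1, 5: 3, 2: 6}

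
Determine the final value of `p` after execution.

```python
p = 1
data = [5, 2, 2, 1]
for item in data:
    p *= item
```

Let's trace through this code step by step.

Initialize: p = 1
Initialize: data = [5, 2, 2, 1]
Entering loop: for item in data:

After execution: p = 20
20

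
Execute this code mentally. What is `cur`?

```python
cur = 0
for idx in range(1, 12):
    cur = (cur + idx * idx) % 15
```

Let's trace through this code step by step.

Initialize: cur = 0
Entering loop: for idx in range(1, 12):

After execution: cur = 11
11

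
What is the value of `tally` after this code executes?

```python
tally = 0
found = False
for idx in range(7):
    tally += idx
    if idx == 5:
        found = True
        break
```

Let's trace through this code step by step.

Initialize: tally = 0
Initialize: found = False
Entering loop: for idx in range(7):

After execution: tally = 15
15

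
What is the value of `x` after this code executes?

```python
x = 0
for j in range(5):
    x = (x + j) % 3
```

Let's trace through this code step by step.

Initialize: x = 0
Entering loop: for j in range(5):

After execution: x = 1
1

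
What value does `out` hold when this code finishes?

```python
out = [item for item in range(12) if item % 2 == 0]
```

Let's trace through this code step by step.

Initialize: out = [item for item in range(12) if item % 2 == 0]

After execution: out = [0, 2, 4, 6, 8, 10]
[0, 2, 4, 6, 8, 10]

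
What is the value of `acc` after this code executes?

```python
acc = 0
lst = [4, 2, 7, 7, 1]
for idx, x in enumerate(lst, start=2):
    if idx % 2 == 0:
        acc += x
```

Let's trace through this code step by step.

Initialize: acc = 0
Initialize: lst = [4, 2, 7, 7, 1]
Entering loop: for idx, x in enumerate(lst, start=2):

After execution: acc = 12
12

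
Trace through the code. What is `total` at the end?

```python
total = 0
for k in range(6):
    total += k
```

Let's trace through this code step by step.

Initialize: total = 0
Entering loop: for k in range(6):

After execution: total = 15
15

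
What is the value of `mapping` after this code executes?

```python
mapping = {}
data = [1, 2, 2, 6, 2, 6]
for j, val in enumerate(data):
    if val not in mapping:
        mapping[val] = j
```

Let's trace through this code step by step.

Initialize: mapping = {}
Initialize: data = [1, 2, 2, 6, 2, 6]
Entering loop: for j, val in enumerate(data):

After execution: mapping = {1: 0, 2: 1, 6: 3}
{1: 0, 2: 1, 6: 3}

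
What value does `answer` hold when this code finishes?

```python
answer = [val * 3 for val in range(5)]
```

Let's trace through this code step by step.

Initialize: answer = [val * 3 for val in range(5)]

After execution: answer = [0, 3, 6, 9, 12]
[0, 3, 6, 9, 12]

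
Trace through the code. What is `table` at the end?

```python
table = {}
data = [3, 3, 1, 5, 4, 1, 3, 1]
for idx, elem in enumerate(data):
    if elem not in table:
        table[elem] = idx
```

Let's trace through this code step by step.

Initialize: table = {}
Initialize: data = [3, 3, 1, 5, 4, 1, 3, 1]
Entering loop: for idx, elem in enumerate(data):

After execution: table = {3: 0, 1: 2, 5: 3, 4: 4}
{3: 0, 1: 2, 5: 3, 4: 4}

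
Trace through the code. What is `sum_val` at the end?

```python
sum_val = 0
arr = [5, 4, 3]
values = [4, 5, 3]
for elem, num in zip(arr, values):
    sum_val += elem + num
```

Let's trace through this code step by step.

Initialize: sum_val = 0
Initialize: arr = [5, 4, 3]
Initialize: values = [4, 5, 3]
Entering loop: for elem, num in zip(arr, values):

After execution: sum_val = 24
24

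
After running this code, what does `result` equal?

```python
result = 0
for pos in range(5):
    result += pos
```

Let's trace through this code step by step.

Initialize: result = 0
Entering loop: for pos in range(5):

After execution: result = 10
10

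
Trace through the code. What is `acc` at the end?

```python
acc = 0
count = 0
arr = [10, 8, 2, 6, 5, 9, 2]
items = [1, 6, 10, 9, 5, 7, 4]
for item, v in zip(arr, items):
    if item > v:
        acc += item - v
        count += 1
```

Let's trace through this code step by step.

Initialize: acc = 0
Initialize: count = 0
Initialize: arr = [10, 8, 2, 6, 5, 9, 2]
Initialize: items = [1, 6, 10, 9, 5, 7, 4]
Entering loop: for item, v in zip(arr, items):

After execution: acc = 13
13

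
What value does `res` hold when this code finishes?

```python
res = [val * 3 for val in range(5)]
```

Let's trace through this code step by step.

Initialize: res = [val * 3 for val in range(5)]

After execution: res = [0, 3, 6, 9, 12]
[0, 3, 6, 9, 12]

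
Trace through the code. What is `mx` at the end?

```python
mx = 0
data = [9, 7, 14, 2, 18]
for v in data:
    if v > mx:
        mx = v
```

Let's trace through this code step by step.

Initialize: mx = 0
Initialize: data = [9, 7, 14, 2, 18]
Entering loop: for v in data:

After execution: mx = 18
18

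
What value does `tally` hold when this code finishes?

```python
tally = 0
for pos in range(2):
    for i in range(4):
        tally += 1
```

Let's trace through this code step by step.

Initialize: tally = 0
Entering loop: for pos in range(2):

After execution: tally = 8
8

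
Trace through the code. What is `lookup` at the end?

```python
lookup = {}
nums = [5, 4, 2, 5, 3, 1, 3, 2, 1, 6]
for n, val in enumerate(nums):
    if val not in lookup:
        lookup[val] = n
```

Let's trace through this code step by step.

Initialize: lookup = {}
Initialize: nums = [5, 4, 2, 5, 3, 1, 3, 2, 1, 6]
Entering loop: for n, val in enumerate(nums):

After execution: lookup = {5: 0, 4: 1, 2: 2, 3: 4, 1: 5, 6: 9}
{5: 0, 4: 1, 2: 2, 3: 4, 1: 5, 6: 9}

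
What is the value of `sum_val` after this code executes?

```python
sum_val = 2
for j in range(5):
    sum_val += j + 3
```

Let's trace through this code step by step.

Initialize: sum_val = 2
Entering loop: for j in range(5):

After execution: sum_val = 27
27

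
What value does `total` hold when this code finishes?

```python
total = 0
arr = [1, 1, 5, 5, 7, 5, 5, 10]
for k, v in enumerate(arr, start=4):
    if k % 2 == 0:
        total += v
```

Let's trace through this code step by step.

Initialize: total = 0
Initialize: arr = [1, 1, 5, 5, 7, 5, 5, 10]
Entering loop: for k, v in enumerate(arr, start=4):

After execution: total = 18
18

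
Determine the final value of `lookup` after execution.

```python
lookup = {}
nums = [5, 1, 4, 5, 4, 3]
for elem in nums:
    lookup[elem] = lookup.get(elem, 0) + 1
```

Let's trace through this code step by step.

Initialize: lookup = {}
Initialize: nums = [5, 1, 4, 5, 4, 3]
Entering loop: for elem in nums:

After execution: lookup = {5: 2, 1: 1, 4: 2, 3: 1}
{5: 2, 1: 1, 4: 2, 3: 1}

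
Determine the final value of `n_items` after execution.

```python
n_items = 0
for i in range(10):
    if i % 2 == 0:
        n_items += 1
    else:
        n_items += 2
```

Let's trace through this code step by step.

Initialize: n_items = 0
Entering loop: for i in range(10):

After execution: n_items = 15
15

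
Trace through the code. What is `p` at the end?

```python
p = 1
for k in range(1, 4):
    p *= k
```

Let's trace through this code step by step.

Initialize: p = 1
Entering loop: for k in range(1, 4):

After execution: p = 6
6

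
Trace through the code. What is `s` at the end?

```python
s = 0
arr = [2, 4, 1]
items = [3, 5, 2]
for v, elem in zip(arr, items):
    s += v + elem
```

Let's trace through this code step by step.

Initialize: s = 0
Initialize: arr = [2, 4, 1]
Initialize: items = [3, 5, 2]
Entering loop: for v, elem in zip(arr, items):

After execution: s = 17
17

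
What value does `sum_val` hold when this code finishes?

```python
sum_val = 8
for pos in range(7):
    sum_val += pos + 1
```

Let's trace through this code step by step.

Initialize: sum_val = 8
Entering loop: for pos in range(7):

After execution: sum_val = 36
36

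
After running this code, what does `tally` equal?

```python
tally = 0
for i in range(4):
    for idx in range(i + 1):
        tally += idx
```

Let's trace through this code step by step.

Initialize: tally = 0
Entering loop: for i in range(4):

After execution: tally = 10
10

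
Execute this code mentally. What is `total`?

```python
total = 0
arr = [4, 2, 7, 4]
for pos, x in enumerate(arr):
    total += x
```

Let's trace through this code step by step.

Initialize: total = 0
Initialize: arr = [4, 2, 7, 4]
Entering loop: for pos, x in enumerate(arr):

After execution: total = 17
17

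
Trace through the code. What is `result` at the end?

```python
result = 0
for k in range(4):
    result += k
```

Let's trace through this code step by step.

Initialize: result = 0
Entering loop: for k in range(4):

After execution: result = 6
6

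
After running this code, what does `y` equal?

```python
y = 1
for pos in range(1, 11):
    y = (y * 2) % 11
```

Let's trace through this code step by step.

Initialize: y = 1
Entering loop: for pos in range(1, 11):

After execution: y = 1
1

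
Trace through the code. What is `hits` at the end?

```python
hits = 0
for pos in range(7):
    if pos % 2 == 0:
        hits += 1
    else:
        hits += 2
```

Let's trace through this code step by step.

Initialize: hits = 0
Entering loop: for pos in range(7):

After execution: hits = 10
10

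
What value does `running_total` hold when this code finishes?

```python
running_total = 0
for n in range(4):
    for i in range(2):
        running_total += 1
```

Let's trace through this code step by step.

Initialize: running_total = 0
Entering loop: for n in range(4):

After execution: running_total = 8
8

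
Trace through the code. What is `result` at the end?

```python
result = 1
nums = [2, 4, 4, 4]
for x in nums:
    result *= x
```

Let's trace through this code step by step.

Initialize: result = 1
Initialize: nums = [2, 4, 4, 4]
Entering loop: for x in nums:

After execution: result = 128
128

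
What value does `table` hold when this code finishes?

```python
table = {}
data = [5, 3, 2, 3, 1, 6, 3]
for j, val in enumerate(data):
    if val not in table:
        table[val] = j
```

Let's trace through this code step by step.

Initialize: table = {}
Initialize: data = [5, 3, 2, 3, 1, 6, 3]
Entering loop: for j, val in enumerate(data):

After execution: table = {5: 0, 3: 1, 2: 2, 1: 4, 6: 5}
{5: 0, 3: 1, 2: 2, 1: 4, 6: 5}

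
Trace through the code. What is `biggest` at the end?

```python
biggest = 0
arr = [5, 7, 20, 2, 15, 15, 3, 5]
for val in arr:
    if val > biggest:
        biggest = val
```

Let's trace through this code step by step.

Initialize: biggest = 0
Initialize: arr = [5, 7, 20, 2, 15, 15, 3, 5]
Entering loop: for val in arr:

After execution: biggest = 20
20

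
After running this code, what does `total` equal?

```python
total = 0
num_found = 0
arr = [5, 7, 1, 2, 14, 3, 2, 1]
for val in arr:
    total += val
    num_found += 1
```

Let's trace through this code step by step.

Initialize: total = 0
Initialize: num_found = 0
Initialize: arr = [5, 7, 1, 2, 14, 3, 2, 1]
Entering loop: for val in arr:

After execution: total = 35
35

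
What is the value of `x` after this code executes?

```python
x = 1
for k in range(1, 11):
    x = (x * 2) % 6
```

Let's trace through this code step by step.

Initialize: x = 1
Entering loop: for k in range(1, 11):

After execution: x = 4
4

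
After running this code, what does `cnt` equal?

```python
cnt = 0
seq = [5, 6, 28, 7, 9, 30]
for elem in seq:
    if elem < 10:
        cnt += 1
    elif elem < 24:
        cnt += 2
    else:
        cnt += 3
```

Let's trace through this code step by step.

Initialize: cnt = 0
Initialize: seq = [5, 6, 28, 7, 9, 30]
Entering loop: for elem in seq:

After execution: cnt = 10
10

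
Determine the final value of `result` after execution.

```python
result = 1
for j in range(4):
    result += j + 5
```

Let's trace through this code step by step.

Initialize: result = 1
Entering loop: for j in range(4):

After execution: result = 27
27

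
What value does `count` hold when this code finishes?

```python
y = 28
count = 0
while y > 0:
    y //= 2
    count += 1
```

Let's trace through this code step by step.

Initialize: y = 28
Initialize: count = 0
Entering loop: while y > 0:

After execution: count = 5
5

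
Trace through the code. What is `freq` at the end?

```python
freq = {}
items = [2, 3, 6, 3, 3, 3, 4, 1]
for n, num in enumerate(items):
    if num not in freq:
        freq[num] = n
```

Let's trace through this code step by step.

Initialize: freq = {}
Initialize: items = [2, 3, 6, 3, 3, 3, 4, 1]
Entering loop: for n, num in enumerate(items):

After execution: freq = {2: 0, 3: 1, 6: 2, 4: 6, 1: 7}
{2: 0, 3: 1, 6: 2, 4: 6, 1: 7}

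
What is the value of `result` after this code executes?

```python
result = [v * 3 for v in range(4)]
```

Let's trace through this code step by step.

Initialize: result = [v * 3 for v in range(4)]

After execution: result = [0, 3, 6, 9]
[0, 3, 6, 9]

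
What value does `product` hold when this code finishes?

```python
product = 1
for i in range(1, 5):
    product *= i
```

Let's trace through this code step by step.

Initialize: product = 1
Entering loop: for i in range(1, 5):

After execution: product = 24
24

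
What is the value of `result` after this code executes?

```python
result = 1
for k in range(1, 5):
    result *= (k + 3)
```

Let's trace through this code step by step.

Initialize: result = 1
Entering loop: for k in range(1, 5):

After execution: result = 840
840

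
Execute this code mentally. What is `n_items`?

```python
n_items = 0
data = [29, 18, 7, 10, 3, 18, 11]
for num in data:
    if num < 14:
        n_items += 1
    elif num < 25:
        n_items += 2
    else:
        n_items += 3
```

Let's trace through this code step by step.

Initialize: n_items = 0
Initialize: data = [29, 18, 7, 10, 3, 18, 11]
Entering loop: for num in data:

After execution: n_items = 11
11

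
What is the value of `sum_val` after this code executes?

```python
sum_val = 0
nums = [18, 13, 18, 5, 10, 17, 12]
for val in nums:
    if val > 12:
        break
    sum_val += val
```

Let's trace through this code step by step.

Initialize: sum_val = 0
Initialize: nums = [18, 13, 18, 5, 10, 17, 12]
Entering loop: for val in nums:

After execution: sum_val = 0
0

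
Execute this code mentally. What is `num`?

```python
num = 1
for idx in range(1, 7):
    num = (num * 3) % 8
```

Let's trace through this code step by step.

Initialize: num = 1
Entering loop: for idx in range(1, 7):

After execution: num = 1
1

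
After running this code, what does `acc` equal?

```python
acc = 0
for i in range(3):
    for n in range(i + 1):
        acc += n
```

Let's trace through this code step by step.

Initialize: acc = 0
Entering loop: for i in range(3):

After execution: acc = 4
4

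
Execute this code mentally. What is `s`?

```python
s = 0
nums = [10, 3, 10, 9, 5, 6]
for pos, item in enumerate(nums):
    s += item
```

Let's trace through this code step by step.

Initialize: s = 0
Initialize: nums = [10, 3, 10, 9, 5, 6]
Entering loop: for pos, item in enumerate(nums):

After execution: s = 43
43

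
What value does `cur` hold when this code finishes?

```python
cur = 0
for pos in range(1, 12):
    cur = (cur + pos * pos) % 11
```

Let's trace through this code step by step.

Initialize: cur = 0
Entering loop: for pos in range(1, 12):

After execution: cur = 0
0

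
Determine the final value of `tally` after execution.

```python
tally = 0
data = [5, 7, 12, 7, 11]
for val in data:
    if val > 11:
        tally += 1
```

Let's trace through this code step by step.

Initialize: tally = 0
Initialize: data = [5, 7, 12, 7, 11]
Entering loop: for val in data:

After execution: tally = 1
1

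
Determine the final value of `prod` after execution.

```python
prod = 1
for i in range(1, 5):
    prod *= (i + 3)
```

Let's trace through this code step by step.

Initialize: prod = 1
Entering loop: for i in range(1, 5):

After execution: prod = 840
840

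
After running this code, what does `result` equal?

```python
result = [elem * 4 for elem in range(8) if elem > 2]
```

Let's trace through this code step by step.

Initialize: result = [elem * 4 for elem in range(8) if elem > 2]

After execution: result = [12, 16, 20, 24, 28]
[12, 16, 20, 24, 28]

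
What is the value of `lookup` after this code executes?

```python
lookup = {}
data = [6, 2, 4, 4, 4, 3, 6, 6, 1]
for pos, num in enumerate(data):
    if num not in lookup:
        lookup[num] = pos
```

Let's trace through this code step by step.

Initialize: lookup = {}
Initialize: data = [6, 2, 4, 4, 4, 3, 6, 6, 1]
Entering loop: for pos, num in enumerate(data):

After execution: lookup = {6: 0, 2: 1, 4: 2, 3: 5, 1: 8}
{6: 0, 2: 1, 4: 2, 3: 5, 1: 8}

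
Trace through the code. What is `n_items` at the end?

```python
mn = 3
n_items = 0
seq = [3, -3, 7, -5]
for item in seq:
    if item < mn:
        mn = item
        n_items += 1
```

Let's trace through this code step by step.

Initialize: mn = 3
Initialize: n_items = 0
Initialize: seq = [3, -3, 7, -5]
Entering loop: for item in seq:

After execution: n_items = 2
2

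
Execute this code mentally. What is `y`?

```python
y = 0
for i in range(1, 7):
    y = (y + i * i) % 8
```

Let's trace through this code step by step.

Initialize: y = 0
Entering loop: for i in range(1, 7):

After execution: y = 3
3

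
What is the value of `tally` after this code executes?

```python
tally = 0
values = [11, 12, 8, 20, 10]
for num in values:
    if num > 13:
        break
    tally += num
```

Let's trace through this code step by step.

Initialize: tally = 0
Initialize: values = [11, 12, 8, 20, 10]
Entering loop: for num in values:

After execution: tally = 31
31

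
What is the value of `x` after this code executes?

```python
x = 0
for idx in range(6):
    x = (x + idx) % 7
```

Let's trace through this code step by step.

Initialize: x = 0
Entering loop: for idx in range(6):

After execution: x = 1
1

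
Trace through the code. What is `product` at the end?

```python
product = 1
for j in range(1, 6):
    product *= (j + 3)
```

Let's trace through this code step by step.

Initialize: product = 1
Entering loop: for j in range(1, 6):

After execution: product = 6720
6720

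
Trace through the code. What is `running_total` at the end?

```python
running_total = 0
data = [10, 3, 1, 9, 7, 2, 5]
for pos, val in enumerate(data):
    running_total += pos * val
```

Let's trace through this code step by step.

Initialize: running_total = 0
Initialize: data = [10, 3, 1, 9, 7, 2, 5]
Entering loop: for pos, val in enumerate(data):

After execution: running_total = 100
100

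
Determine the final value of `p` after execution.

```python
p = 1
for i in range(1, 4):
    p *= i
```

Let's trace through this code step by step.

Initialize: p = 1
Entering loop: for i in range(1, 4):

After execution: p = 6
6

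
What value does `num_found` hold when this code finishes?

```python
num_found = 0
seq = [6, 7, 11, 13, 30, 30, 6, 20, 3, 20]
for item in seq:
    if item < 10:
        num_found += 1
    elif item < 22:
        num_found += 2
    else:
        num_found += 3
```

Let's trace through this code step by step.

Initialize: num_found = 0
Initialize: seq = [6, 7, 11, 13, 30, 30, 6, 20, 3, 20]
Entering loop: for item in seq:

After execution: num_found = 18
18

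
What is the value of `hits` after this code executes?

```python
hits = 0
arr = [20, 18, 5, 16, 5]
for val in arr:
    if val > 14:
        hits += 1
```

Let's trace through this code step by step.

Initialize: hits = 0
Initialize: arr = [20, 18, 5, 16, 5]
Entering loop: for val in arr:

After execution: hits = 3
3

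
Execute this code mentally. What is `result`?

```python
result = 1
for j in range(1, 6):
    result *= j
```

Let's trace through this code step by step.

Initialize: result = 1
Entering loop: for j in range(1, 6):

After execution: result = 120
120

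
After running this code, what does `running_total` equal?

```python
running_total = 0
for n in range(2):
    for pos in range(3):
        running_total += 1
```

Let's trace through this code step by step.

Initialize: running_total = 0
Entering loop: for n in range(2):

After execution: running_total = 6
6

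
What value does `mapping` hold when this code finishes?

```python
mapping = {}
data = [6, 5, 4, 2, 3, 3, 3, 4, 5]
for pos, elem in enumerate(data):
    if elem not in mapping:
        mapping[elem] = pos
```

Let's trace through this code step by step.

Initialize: mapping = {}
Initialize: data = [6, 5, 4, 2, 3, 3, 3, 4, 5]
Entering loop: for pos, elem in enumerate(data):

After execution: mapping = {6: 0, 5: 1, 4: 2, 2: 3, 3: 4}
{6: 0, 5: 1, 4: 2, 2: 3, 3: 4}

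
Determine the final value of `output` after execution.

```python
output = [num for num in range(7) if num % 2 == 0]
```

Let's trace through this code step by step.

Initialize: output = [num for num in range(7) if num % 2 == 0]

After execution: output = [0, 2, 4, 6]
[0, 2, 4, 6]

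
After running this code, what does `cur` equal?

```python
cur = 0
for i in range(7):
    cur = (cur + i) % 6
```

Let's trace through this code step by step.

Initialize: cur = 0
Entering loop: for i in range(7):

After execution: cur = 3
3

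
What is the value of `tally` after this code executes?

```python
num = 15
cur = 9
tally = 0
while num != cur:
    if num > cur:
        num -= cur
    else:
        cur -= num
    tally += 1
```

Let's trace through this code step by step.

Initialize: num = 15
Initialize: cur = 9
Initialize: tally = 0
Entering loop: while num != cur:

After execution: tally = 3
3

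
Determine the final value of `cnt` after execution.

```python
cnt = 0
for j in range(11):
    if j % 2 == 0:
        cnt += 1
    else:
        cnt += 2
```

Let's trace through this code step by step.

Initialize: cnt = 0
Entering loop: for j in range(11):

After execution: cnt = 16
16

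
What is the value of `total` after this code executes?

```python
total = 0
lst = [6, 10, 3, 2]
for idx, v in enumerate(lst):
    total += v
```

Let's trace through this code step by step.

Initialize: total = 0
Initialize: lst = [6, 10, 3, 2]
Entering loop: for idx, v in enumerate(lst):

After execution: total = 21
21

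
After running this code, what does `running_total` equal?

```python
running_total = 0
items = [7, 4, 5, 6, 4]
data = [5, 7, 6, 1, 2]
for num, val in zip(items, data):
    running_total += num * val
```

Let's trace through this code step by step.

Initialize: running_total = 0
Initialize: items = [7, 4, 5, 6, 4]
Initialize: data = [5, 7, 6, 1, 2]
Entering loop: for num, val in zip(items, data):

After execution: running_total = 107
107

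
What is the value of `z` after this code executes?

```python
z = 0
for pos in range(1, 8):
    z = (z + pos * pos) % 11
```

Let's trace through this code step by step.

Initialize: z = 0
Entering loop: for pos in range(1, 8):

After execution: z = 8
8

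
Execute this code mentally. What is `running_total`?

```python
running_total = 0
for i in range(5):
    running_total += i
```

Let's trace through this code step by step.

Initialize: running_total = 0
Entering loop: for i in range(5):

After execution: running_total = 10
10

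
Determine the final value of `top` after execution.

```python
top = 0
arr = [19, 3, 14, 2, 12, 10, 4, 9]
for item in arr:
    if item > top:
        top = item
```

Let's trace through this code step by step.

Initialize: top = 0
Initialize: arr = [19, 3, 14, 2, 12, 10, 4, 9]
Entering loop: for item in arr:

After execution: top = 19
19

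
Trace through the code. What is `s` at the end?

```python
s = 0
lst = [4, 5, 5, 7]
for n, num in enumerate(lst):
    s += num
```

Let's trace through this code step by step.

Initialize: s = 0
Initialize: lst = [4, 5, 5, 7]
Entering loop: for n, num in enumerate(lst):

After execution: s = 21
21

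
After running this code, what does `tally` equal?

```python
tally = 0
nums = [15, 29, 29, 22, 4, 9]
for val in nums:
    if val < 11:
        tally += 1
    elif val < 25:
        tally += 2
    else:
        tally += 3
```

Let's trace through this code step by step.

Initialize: tally = 0
Initialize: nums = [15, 29, 29, 22, 4, 9]
Entering loop: for val in nums:

After execution: tally = 12
12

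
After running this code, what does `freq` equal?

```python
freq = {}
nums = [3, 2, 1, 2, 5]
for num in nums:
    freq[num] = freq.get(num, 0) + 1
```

Let's trace through this code step by step.

Initialize: freq = {}
Initialize: nums = [3, 2, 1, 2, 5]
Entering loop: for num in nums:

After execution: freq = {3: 1, 2: 2, 1: 1, 5: 1}
{3: 1, 2: 2, 1: 1, 5: 1}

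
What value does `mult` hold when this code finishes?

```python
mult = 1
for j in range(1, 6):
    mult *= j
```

Let's trace through this code step by step.

Initialize: mult = 1
Entering loop: for j in range(1, 6):

After execution: mult = 120
120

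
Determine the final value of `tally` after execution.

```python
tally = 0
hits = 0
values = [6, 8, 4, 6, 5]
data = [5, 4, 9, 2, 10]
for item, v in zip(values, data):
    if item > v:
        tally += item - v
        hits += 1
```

Let's trace through this code step by step.

Initialize: tally = 0
Initialize: hits = 0
Initialize: values = [6, 8, 4, 6, 5]
Initialize: data = [5, 4, 9, 2, 10]
Entering loop: for item, v in zip(values, data):

After execution: tally = 9
9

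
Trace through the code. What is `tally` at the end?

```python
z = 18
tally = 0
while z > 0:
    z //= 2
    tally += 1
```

Let's trace through this code step by step.

Initialize: z = 18
Initialize: tally = 0
Entering loop: while z > 0:

After execution: tally = 5
5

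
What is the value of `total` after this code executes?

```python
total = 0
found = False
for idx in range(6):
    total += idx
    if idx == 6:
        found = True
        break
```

Let's trace through this code step by step.

Initialize: total = 0
Initialize: found = False
Entering loop: for idx in range(6):

After execution: total = 15
15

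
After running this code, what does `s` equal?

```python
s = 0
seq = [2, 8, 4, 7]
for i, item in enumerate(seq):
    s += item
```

Let's trace through this code step by step.

Initialize: s = 0
Initialize: seq = [2, 8, 4, 7]
Entering loop: for i, item in enumerate(seq):

After execution: s = 21
21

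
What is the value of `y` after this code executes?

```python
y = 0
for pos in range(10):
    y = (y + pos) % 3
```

Let's trace through this code step by step.

Initialize: y = 0
Entering loop: for pos in range(10):

After execution: y = 0
0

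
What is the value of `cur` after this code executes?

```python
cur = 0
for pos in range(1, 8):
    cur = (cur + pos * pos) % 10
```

Let's trace through this code step by step.

Initialize: cur = 0
Entering loop: for pos in range(1, 8):

After execution: cur = 0
0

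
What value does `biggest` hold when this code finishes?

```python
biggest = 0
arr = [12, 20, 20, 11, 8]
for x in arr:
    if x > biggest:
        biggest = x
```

Let's trace through this code step by step.

Initialize: biggest = 0
Initialize: arr = [12, 20, 20, 11, 8]
Entering loop: for x in arr:

After execution: biggest = 20
20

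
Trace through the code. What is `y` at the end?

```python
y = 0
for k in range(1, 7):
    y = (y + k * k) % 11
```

Let's trace through this code step by step.

Initialize: y = 0
Entering loop: for k in range(1, 7):

After execution: y = 3
3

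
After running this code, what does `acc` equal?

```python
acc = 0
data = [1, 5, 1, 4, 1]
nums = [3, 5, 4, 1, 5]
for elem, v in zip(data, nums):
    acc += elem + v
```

Let's trace through this code step by step.

Initialize: acc = 0
Initialize: data = [1, 5, 1, 4, 1]
Initialize: nums = [3, 5, 4, 1, 5]
Entering loop: for elem, v in zip(data, nums):

After execution: acc = 30
30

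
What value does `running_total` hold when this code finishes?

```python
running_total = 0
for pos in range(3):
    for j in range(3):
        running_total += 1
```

Let's trace through this code step by step.

Initialize: running_total = 0
Entering loop: for pos in range(3):

After execution: running_total = 9
9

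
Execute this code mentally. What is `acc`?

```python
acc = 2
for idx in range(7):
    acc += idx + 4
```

Let's trace through this code step by step.

Initialize: acc = 2
Entering loop: for idx in range(7):

After execution: acc = 51
51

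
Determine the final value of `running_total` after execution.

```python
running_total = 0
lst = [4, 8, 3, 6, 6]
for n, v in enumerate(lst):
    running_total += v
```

Let's trace through this code step by step.

Initialize: running_total = 0
Initialize: lst = [4, 8, 3, 6, 6]
Entering loop: for n, v in enumerate(lst):

After execution: running_total = 27
27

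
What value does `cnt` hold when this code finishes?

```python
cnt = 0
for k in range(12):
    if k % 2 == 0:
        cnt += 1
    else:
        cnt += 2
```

Let's trace through this code step by step.

Initialize: cnt = 0
Entering loop: for k in range(12):

After execution: cnt = 18
18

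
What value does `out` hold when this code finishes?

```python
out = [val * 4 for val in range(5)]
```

Let's trace through this code step by step.

Initialize: out = [val * 4 for val in range(5)]

After execution: out = [0, 4, 8, 12, 16]
[0, 4, 8, 12, 16]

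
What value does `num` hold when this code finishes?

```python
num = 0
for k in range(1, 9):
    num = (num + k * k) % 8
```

Let's trace through this code step by step.

Initialize: num = 0
Entering loop: for k in range(1, 9):

After execution: num = 4
4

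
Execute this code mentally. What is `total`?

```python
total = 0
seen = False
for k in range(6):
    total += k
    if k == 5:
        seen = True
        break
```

Let's trace through this code step by step.

Initialize: total = 0
Initialize: seen = False
Entering loop: for k in range(6):

After execution: total = 15
15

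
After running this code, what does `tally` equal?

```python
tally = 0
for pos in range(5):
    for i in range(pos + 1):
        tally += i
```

Let's trace through this code step by step.

Initialize: tally = 0
Entering loop: for pos in range(5):

After execution: tally = 20
20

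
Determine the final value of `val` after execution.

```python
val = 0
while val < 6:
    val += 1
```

Let's trace through this code step by step.

Initialize: val = 0
Entering loop: while val < 6:

After execution: val = 6
6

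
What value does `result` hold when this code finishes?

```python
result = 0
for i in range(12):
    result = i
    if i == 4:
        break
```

Let's trace through this code step by step.

Initialize: result = 0
Entering loop: for i in range(12):

After execution: result = 4
4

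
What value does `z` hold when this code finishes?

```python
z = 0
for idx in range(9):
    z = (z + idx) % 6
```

Let's trace through this code step by step.

Initialize: z = 0
Entering loop: for idx in range(9):

After execution: z = 0
0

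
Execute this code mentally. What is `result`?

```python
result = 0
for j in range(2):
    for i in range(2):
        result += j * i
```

Let's trace through this code step by step.

Initialize: result = 0
Entering loop: for j in range(2):

After execution: result = 1
1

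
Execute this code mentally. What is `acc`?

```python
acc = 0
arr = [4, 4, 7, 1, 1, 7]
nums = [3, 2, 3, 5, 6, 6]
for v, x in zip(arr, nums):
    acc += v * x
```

Let's trace through this code step by step.

Initialize: acc = 0
Initialize: arr = [4, 4, 7, 1, 1, 7]
Initialize: nums = [3, 2, 3, 5, 6, 6]
Entering loop: for v, x in zip(arr, nums):

After execution: acc = 94
94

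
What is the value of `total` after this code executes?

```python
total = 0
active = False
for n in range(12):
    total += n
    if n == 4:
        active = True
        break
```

Let's trace through this code step by step.

Initialize: total = 0
Initialize: active = False
Entering loop: for n in range(12):

After execution: total = 10
10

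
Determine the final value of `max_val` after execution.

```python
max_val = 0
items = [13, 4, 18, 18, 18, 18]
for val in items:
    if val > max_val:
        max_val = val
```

Let's trace through this code step by step.

Initialize: max_val = 0
Initialize: items = [13, 4, 18, 18, 18, 18]
Entering loop: for val in items:

After execution: max_val = 18
18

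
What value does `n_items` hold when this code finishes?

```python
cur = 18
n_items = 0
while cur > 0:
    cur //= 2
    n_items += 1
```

Let's trace through this code step by step.

Initialize: cur = 18
Initialize: n_items = 0
Entering loop: while cur > 0:

After execution: n_items = 5
5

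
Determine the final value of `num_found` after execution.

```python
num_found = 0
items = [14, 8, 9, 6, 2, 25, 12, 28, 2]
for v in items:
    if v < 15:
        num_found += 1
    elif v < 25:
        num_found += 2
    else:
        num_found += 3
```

Let's trace through this code step by step.

Initialize: num_found = 0
Initialize: items = [14, 8, 9, 6, 2, 25, 12, 28, 2]
Entering loop: for v in items:

After execution: num_found = 13
13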